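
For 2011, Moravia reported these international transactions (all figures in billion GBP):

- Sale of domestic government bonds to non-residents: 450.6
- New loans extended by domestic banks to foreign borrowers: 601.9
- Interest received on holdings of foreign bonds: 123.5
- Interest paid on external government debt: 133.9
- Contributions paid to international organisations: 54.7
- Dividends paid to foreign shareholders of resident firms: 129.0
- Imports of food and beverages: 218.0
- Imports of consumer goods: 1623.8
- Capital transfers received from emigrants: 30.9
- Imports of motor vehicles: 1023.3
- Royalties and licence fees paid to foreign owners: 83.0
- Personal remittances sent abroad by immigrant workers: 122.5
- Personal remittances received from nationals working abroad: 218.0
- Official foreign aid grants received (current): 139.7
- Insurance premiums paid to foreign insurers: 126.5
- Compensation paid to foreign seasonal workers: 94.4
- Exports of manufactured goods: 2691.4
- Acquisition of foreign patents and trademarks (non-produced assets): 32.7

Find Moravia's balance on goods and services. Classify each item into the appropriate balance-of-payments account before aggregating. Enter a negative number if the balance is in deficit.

Goods: -218.0 - 1623.8 + 2691.4 - 1023.3 = -173.7
Services: -126.5 - 83.0 = -209.5
Trade balance = -173.7 + (-209.5) = -383.2
(Excluded from the trade balance — financial account: sale of domestic government bonds to non-residents 450.6, new loans extended by domestic banks to foreign borrowers 601.9; primary income: interest received on holdings of foreign bonds 123.5, interest paid on external government debt 133.9, dividends paid to foreign shareholders of resident firms 129.0, compensation paid to foreign seasonal workers 94.4; secondary income: contributions paid to international organisations 54.7, personal remittances sent abroad by immigrant workers 122.5, personal remittances received from nationals working abroad 218.0, official foreign aid grants received (current) 139.7; capital account: capital transfers received from emigrants 30.9, acquisition of foreign patents and trademarks (non-produced assets) 32.7.)

-383.2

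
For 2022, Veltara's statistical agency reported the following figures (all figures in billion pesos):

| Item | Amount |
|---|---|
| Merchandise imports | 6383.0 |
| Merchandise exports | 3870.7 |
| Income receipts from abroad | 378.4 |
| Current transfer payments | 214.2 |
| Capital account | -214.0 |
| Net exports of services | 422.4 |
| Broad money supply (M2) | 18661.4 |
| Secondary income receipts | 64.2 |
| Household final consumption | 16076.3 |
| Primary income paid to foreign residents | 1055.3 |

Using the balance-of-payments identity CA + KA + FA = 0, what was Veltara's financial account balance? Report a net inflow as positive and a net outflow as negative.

Goods balance = 3870.7 - 6383.0 = -2512.3
Services balance = 422.4
Trade balance (goods + services) = -2512.3 + 422.4 = -2089.9
Net primary income = 378.4 - 1055.3 = -676.9
Net secondary income = 64.2 - 214.2 = -150.0
Current account = -2089.9 + (-676.9) + (-150.0) = -2916.8
Financial account = -(-2916.8 + (-214.0)) = 3130.8

3130.8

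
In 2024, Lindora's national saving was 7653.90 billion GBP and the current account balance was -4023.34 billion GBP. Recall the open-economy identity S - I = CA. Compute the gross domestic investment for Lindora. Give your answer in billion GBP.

11677.24

I = S - CA = 7653.90 - (-4023.34) = 11677.24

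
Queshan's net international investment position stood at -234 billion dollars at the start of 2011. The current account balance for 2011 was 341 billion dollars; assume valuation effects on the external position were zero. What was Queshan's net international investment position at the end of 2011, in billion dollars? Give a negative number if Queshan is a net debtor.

With no valuation effects, change in NIIP = current account = 341
End-of-year NIIP = -234 + 341 = 107

107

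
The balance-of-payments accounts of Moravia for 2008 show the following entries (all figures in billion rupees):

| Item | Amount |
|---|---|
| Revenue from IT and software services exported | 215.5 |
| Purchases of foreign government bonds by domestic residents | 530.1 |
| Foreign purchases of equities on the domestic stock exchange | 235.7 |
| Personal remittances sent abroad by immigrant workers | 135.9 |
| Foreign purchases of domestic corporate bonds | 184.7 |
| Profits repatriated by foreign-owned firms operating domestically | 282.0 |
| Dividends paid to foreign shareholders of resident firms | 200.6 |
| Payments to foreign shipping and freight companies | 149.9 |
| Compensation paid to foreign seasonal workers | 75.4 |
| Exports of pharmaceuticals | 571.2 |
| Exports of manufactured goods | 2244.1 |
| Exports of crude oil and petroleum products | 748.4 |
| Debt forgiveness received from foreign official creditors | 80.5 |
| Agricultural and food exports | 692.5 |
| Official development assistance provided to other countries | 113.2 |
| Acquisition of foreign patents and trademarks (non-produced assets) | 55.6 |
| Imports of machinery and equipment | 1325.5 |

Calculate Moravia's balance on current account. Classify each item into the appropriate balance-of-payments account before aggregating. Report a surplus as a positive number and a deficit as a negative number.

Goods: -1325.5 + 692.5 + 2244.1 + 748.4 + 571.2 = 2930.7
Services: 215.5 - 149.9 = 65.6
Primary income: -75.4 - 200.6 - 282.0 = -558.0
Secondary income: -135.9 - 113.2 = -249.1
Current account = 2930.7 + 65.6 + (-558.0) + (-249.1) = 2189.2
(Excluded from the current account — financial account: purchases of foreign government bonds by domestic residents 530.1, foreign purchases of equities on the domestic stock exchange 235.7, foreign purchases of domestic corporate bonds 184.7; capital account: debt forgiveness received from foreign official creditors 80.5, acquisition of foreign patents and trademarks (non-produced assets) 55.6.)

2189.2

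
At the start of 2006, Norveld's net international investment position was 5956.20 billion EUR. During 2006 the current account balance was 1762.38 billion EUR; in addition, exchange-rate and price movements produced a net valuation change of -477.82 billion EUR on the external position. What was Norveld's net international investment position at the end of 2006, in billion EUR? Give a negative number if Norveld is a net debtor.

7240.76

Change in NIIP = current account + net valuation change = 1762.38 + (-477.82) = 1284.56
End-of-year NIIP = 5956.20 + 1284.56 = 7240.76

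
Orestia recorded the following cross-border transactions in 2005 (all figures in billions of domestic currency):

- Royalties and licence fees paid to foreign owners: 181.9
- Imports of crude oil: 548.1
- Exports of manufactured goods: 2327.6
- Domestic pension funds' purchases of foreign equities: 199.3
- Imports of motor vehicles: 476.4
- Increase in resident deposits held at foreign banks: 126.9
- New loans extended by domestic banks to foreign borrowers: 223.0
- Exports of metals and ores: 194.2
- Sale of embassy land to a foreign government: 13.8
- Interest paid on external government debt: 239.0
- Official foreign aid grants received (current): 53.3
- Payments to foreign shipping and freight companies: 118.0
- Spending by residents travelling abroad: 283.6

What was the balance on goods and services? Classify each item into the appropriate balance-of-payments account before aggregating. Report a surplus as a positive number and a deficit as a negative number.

913.8

Goods: -548.1 - 476.4 + 2327.6 + 194.2 = 1497.3
Services: -283.6 - 118.0 - 181.9 = -583.5
Trade balance = 1497.3 + (-583.5) = 913.8
(Excluded from the trade balance — financial account: domestic pension funds' purchases of foreign equities 199.3, increase in resident deposits held at foreign banks 126.9, new loans extended by domestic banks to foreign borrowers 223.0; capital account: sale of embassy land to a foreign government 13.8; primary income: interest paid on external government debt 239.0; secondary income: official foreign aid grants received (current) 53.3.)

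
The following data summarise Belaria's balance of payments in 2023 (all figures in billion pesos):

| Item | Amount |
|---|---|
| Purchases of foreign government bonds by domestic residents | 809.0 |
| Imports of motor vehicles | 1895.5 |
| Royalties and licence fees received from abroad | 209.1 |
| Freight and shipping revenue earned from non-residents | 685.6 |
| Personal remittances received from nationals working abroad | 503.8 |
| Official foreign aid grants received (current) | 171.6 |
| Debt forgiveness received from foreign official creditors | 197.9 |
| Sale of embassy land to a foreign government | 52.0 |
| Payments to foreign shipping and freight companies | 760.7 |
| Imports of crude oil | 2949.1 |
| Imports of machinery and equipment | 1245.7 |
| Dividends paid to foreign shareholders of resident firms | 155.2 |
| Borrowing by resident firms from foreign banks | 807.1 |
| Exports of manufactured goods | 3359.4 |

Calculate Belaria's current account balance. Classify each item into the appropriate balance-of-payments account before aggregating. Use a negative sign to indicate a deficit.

Goods: -2949.1 + 3359.4 - 1895.5 - 1245.7 = -2730.9
Services: 685.6 - 760.7 + 209.1 = 134.0
Primary income: -155.2
Secondary income: 171.6 + 503.8 = 675.4
Current account = (-2730.9) + 134.0 + (-155.2) + 675.4 = -2076.7
(Excluded from the current account — financial account: purchases of foreign government bonds by domestic residents 809.0, borrowing by resident firms from foreign banks 807.1; capital account: debt forgiveness received from foreign official creditors 197.9, sale of embassy land to a foreign government 52.0.)

-2076.7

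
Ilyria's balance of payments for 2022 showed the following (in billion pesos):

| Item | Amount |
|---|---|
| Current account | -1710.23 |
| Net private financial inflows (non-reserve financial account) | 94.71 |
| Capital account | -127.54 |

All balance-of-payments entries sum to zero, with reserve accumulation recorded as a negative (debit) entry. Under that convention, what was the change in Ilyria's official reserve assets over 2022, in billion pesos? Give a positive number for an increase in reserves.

-1743.06

Official reserve transactions balance = -((-1710.23) + (-127.54) + 94.71) = 1743.06
An accumulation of reserves is recorded as a debit (negative entry), so the change in the stock of reserves is the negative of that balance.
Change in official reserves = -(1743.06) = -1743.06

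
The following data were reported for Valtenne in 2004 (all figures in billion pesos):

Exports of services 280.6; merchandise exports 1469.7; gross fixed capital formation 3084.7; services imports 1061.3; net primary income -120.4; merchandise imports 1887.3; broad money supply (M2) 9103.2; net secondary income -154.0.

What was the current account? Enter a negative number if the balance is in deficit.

Goods balance = 1469.7 - 1887.3 = -417.6
Services balance = 280.6 - 1061.3 = -780.7
Trade balance (goods + services) = -417.6 + (-780.7) = -1198.3
Net primary income = -120.4
Net secondary income = -154.0
Current account = -1198.3 + (-120.4) + (-154.0) = -1472.7

-1472.7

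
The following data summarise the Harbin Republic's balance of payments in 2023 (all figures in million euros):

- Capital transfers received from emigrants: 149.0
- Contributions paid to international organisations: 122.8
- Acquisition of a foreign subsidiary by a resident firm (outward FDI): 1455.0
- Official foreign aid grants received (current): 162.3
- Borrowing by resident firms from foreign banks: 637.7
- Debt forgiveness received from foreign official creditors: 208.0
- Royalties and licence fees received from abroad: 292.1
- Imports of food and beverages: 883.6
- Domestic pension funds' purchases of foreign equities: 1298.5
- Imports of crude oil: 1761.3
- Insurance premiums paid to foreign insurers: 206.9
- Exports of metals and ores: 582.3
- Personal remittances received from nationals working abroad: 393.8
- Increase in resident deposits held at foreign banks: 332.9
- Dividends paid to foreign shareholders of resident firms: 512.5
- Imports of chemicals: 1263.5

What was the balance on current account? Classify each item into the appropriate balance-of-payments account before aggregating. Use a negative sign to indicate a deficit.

Goods: 582.3 - 1761.3 - 883.6 - 1263.5 = -3326.1
Services: -206.9 + 292.1 = 85.2
Primary income: -512.5
Secondary income: -122.8 + 393.8 + 162.3 = 433.3
Current account = (-3326.1) + 85.2 + (-512.5) + 433.3 = -3320.1
(Excluded from the current account — capital account: capital transfers received from emigrants 149.0, debt forgiveness received from foreign official creditors 208.0; financial account: acquisition of a foreign subsidiary by a resident firm (outward FDI) 1455.0, borrowing by resident firms from foreign banks 637.7, domestic pension funds' purchases of foreign equities 1298.5, increase in resident deposits held at foreign banks 332.9.)

-3320.1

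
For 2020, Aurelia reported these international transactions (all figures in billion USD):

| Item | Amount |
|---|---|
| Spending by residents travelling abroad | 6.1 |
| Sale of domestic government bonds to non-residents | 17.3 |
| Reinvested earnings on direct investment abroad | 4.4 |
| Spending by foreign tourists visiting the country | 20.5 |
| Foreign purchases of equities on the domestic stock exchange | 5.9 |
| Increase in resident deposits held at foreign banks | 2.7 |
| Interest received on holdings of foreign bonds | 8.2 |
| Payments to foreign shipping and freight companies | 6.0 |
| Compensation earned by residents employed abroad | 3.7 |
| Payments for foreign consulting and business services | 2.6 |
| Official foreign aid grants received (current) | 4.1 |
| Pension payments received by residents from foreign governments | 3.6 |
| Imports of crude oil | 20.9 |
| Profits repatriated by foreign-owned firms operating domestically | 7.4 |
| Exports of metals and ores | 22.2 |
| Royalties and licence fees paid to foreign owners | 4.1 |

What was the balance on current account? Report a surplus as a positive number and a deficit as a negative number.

19.6

Goods: 22.2 - 20.9 = 1.3
Services: -6.0 + 20.5 - 6.1 - 4.1 - 2.6 = 1.7
Primary income: -7.4 + 4.4 + 8.2 + 3.7 = 8.9
Secondary income: 4.1 + 3.6 = 7.7
Current account = 1.3 + 1.7 + 8.9 + 7.7 = 19.6
(Excluded from the current account — financial account: sale of domestic government bonds to non-residents 17.3, foreign purchases of equities on the domestic stock exchange 5.9, increase in resident deposits held at foreign banks 2.7.)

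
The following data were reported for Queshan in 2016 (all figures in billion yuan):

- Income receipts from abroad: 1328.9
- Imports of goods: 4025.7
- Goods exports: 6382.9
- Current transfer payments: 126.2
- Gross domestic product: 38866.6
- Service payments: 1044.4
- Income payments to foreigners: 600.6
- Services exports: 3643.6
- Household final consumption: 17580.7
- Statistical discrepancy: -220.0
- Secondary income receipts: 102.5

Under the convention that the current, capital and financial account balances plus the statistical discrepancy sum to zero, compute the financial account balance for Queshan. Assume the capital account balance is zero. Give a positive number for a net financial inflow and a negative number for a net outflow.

Goods balance = 6382.9 - 4025.7 = 2357.2
Services balance = 3643.6 - 1044.4 = 2599.2
Trade balance (goods + services) = 2357.2 + 2599.2 = 4956.4
Net primary income = 1328.9 - 600.6 = 728.3
Net secondary income = 102.5 - 126.2 = -23.7
Current account = 4956.4 + 728.3 + (-23.7) = 5661.0
Financial account = -(5661.0 + (-220.0)) = -5441.0

-5441.0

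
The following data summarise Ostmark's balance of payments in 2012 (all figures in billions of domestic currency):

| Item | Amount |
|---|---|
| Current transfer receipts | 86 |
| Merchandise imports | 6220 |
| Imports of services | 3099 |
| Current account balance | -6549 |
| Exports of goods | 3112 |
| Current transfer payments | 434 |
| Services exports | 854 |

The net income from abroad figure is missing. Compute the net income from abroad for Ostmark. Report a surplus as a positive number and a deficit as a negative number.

Current account = goods balance + services balance + net primary income + net secondary income
Sum of the known components = -5701
Net income from abroad = CA - (known components) = -6549 - (-5701) = -848

-848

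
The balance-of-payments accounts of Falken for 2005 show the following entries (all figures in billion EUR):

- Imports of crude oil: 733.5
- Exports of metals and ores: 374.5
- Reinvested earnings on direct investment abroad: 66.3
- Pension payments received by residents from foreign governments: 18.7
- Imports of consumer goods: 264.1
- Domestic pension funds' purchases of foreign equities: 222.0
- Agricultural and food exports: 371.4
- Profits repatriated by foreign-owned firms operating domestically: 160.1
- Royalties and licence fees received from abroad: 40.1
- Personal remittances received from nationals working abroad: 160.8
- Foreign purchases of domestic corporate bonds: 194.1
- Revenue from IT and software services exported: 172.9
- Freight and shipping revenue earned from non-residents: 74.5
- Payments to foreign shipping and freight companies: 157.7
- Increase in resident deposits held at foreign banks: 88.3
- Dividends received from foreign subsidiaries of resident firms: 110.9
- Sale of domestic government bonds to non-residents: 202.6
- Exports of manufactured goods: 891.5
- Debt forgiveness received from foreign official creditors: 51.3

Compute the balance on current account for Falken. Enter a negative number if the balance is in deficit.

966.2

Goods: -733.5 + 374.5 + 371.4 - 264.1 + 891.5 = 639.8
Services: 74.5 - 157.7 + 172.9 + 40.1 = 129.8
Primary income: 110.9 + 66.3 - 160.1 = 17.1
Secondary income: 18.7 + 160.8 = 179.5
Current account = 639.8 + 129.8 + 17.1 + 179.5 = 966.2
(Excluded from the current account — financial account: domestic pension funds' purchases of foreign equities 222.0, foreign purchases of domestic corporate bonds 194.1, increase in resident deposits held at foreign banks 88.3, sale of domestic government bonds to non-residents 202.6; capital account: debt forgiveness received from foreign official creditors 51.3.)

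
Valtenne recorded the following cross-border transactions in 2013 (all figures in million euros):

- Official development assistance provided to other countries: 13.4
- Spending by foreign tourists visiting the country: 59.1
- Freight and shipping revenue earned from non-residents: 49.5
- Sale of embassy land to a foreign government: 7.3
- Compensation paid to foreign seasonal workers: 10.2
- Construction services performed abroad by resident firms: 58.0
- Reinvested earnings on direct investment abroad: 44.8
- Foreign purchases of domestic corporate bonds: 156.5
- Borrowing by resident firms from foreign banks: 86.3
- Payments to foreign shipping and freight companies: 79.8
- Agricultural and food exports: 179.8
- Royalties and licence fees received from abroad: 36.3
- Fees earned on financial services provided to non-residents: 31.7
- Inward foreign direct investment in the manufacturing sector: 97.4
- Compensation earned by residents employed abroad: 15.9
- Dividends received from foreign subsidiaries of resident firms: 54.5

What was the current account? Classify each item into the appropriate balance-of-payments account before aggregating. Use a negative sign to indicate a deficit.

Goods: 179.8
Services: 58.0 + 59.1 - 79.8 + 36.3 + 49.5 + 31.7 = 154.8
Primary income: 54.5 - 10.2 + 15.9 + 44.8 = 105.0
Secondary income: -13.4
Current account = 179.8 + 154.8 + 105.0 + (-13.4) = 426.2
(Excluded from the current account — capital account: sale of embassy land to a foreign government 7.3; financial account: foreign purchases of domestic corporate bonds 156.5, borrowing by resident firms from foreign banks 86.3, inward foreign direct investment in the manufacturing sector 97.4.)

426.2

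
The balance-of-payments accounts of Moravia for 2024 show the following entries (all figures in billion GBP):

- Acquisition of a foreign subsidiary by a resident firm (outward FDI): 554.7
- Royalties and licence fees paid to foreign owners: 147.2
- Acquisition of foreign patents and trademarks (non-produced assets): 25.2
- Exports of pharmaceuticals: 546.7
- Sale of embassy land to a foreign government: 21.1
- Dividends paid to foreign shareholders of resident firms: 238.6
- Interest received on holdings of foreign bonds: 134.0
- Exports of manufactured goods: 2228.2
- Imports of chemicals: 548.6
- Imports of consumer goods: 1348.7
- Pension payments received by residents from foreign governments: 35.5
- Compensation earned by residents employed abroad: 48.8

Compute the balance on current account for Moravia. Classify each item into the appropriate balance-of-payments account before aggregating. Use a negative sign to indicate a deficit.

Goods: -1348.7 + 546.7 + 2228.2 - 548.6 = 877.6
Services: -147.2
Primary income: 48.8 + 134.0 - 238.6 = -55.8
Secondary income: 35.5
Current account = 877.6 + (-147.2) + (-55.8) + 35.5 = 710.1
(Excluded from the current account — financial account: acquisition of a foreign subsidiary by a resident firm (outward FDI) 554.7; capital account: acquisition of foreign patents and trademarks (non-produced assets) 25.2, sale of embassy land to a foreign government 21.1.)

710.1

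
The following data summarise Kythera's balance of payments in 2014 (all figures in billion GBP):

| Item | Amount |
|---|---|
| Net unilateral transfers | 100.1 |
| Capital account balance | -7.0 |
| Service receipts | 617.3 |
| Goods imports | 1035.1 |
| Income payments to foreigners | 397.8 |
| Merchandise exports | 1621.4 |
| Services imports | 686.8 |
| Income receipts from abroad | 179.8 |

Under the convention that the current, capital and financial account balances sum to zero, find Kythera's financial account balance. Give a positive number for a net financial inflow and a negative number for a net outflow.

Goods balance = 1621.4 - 1035.1 = 586.3
Services balance = 617.3 - 686.8 = -69.5
Trade balance (goods + services) = 586.3 + (-69.5) = 516.8
Net primary income = 179.8 - 397.8 = -218.0
Net secondary income = 100.1
Current account = 516.8 + (-218.0) + 100.1 = 398.9
Financial account = -(398.9 + (-7.0)) = -391.9

-391.9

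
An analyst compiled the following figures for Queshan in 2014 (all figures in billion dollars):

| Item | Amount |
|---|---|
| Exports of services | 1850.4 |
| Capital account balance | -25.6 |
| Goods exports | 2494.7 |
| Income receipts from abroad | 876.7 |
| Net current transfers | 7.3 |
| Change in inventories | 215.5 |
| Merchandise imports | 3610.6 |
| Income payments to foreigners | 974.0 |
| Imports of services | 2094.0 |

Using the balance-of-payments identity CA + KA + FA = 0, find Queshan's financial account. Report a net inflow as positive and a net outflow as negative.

1475.1

Goods balance = 2494.7 - 3610.6 = -1115.9
Services balance = 1850.4 - 2094.0 = -243.6
Trade balance (goods + services) = -1115.9 + (-243.6) = -1359.5
Net primary income = 876.7 - 974.0 = -97.3
Net secondary income = 7.3
Current account = -1359.5 + (-97.3) + 7.3 = -1449.5
Financial account = -(-1449.5 + (-25.6)) = 1475.1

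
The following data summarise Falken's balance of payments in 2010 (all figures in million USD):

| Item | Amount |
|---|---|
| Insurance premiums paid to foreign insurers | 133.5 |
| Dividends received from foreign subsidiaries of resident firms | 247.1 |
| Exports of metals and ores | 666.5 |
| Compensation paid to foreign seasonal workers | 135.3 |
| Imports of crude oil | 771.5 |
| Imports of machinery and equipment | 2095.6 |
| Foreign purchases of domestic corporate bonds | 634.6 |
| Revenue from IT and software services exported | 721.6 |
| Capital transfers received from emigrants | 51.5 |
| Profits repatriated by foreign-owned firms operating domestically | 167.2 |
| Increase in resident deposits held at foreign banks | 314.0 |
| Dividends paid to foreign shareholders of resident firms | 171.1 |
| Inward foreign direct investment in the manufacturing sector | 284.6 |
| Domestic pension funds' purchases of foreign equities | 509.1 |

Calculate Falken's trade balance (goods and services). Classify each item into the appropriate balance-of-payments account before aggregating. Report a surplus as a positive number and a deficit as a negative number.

Goods: -771.5 - 2095.6 + 666.5 = -2200.6
Services: 721.6 - 133.5 = 588.1
Trade balance = -2200.6 + 588.1 = -1612.5
(Excluded from the trade balance — primary income: dividends received from foreign subsidiaries of resident firms 247.1, compensation paid to foreign seasonal workers 135.3, profits repatriated by foreign-owned firms operating domestically 167.2, dividends paid to foreign shareholders of resident firms 171.1; financial account: foreign purchases of domestic corporate bonds 634.6, increase in resident deposits held at foreign banks 314.0, inward foreign direct investment in the manufacturing sector 284.6, domestic pension funds' purchases of foreign equities 509.1; capital account: capital transfers received from emigrants 51.5.)

-1612.5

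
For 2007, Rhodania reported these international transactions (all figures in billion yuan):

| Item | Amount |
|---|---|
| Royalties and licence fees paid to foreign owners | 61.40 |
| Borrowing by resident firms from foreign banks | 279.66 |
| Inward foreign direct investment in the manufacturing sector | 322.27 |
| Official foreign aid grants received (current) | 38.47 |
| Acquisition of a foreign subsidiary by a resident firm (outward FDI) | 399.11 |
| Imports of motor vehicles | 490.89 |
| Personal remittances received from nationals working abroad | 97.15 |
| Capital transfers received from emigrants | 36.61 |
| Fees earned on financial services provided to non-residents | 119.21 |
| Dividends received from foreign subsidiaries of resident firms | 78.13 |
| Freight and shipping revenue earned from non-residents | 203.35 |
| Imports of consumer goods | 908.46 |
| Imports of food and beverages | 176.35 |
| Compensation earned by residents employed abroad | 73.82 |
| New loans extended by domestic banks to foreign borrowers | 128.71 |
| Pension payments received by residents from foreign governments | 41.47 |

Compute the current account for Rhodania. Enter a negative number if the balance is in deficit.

-985.50

Goods: -176.35 - 490.89 - 908.46 = -1575.70
Services: 119.21 + 203.35 - 61.40 = 261.16
Primary income: 73.82 + 78.13 = 151.95
Secondary income: 38.47 + 41.47 + 97.15 = 177.09
Current account = (-1575.70) + 261.16 + 151.95 + 177.09 = -985.50
(Excluded from the current account — financial account: borrowing by resident firms from foreign banks 279.66, inward foreign direct investment in the manufacturing sector 322.27, acquisition of a foreign subsidiary by a resident firm (outward FDI) 399.11, new loans extended by domestic banks to foreign borrowers 128.71; capital account: capital transfers received from emigrants 36.61.)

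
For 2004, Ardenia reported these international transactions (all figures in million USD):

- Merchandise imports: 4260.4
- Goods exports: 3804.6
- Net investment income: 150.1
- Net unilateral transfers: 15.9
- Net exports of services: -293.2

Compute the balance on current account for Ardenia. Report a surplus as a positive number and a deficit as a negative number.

-583.0

Goods balance = 3804.6 - 4260.4 = -455.8
Services balance = -293.2
Trade balance (goods + services) = -455.8 + (-293.2) = -749.0
Net primary income = 150.1
Net secondary income = 15.9
Current account = -749.0 + 150.1 + 15.9 = -583.0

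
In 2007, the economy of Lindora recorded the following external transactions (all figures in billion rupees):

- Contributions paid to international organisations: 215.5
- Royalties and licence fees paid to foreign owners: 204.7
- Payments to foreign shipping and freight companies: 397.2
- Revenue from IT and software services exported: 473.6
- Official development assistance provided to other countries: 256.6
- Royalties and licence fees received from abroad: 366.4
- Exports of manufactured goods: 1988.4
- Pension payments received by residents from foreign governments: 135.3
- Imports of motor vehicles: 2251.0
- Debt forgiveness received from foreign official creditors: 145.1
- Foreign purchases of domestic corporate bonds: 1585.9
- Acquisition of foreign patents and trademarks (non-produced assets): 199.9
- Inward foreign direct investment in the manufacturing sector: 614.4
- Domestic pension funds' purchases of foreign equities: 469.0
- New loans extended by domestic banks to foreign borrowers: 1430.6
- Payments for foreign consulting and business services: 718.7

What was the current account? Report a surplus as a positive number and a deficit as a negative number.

-1080.0

Goods: 1988.4 - 2251.0 = -262.6
Services: 473.6 + 366.4 - 204.7 - 397.2 - 718.7 = -480.6
Secondary income: -256.6 - 215.5 + 135.3 = -336.8
Current account = (-262.6) + (-480.6) + (-336.8) = -1080.0
(Excluded from the current account — capital account: debt forgiveness received from foreign official creditors 145.1, acquisition of foreign patents and trademarks (non-produced assets) 199.9; financial account: foreign purchases of domestic corporate bonds 1585.9, inward foreign direct investment in the manufacturing sector 614.4, domestic pension funds' purchases of foreign equities 469.0, new loans extended by domestic banks to foreign borrowers 1430.6.)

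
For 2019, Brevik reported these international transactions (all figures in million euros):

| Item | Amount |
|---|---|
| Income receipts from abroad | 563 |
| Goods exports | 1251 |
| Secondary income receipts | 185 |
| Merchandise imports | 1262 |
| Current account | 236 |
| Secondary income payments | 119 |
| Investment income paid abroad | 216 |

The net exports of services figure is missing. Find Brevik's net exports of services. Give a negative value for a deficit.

Current account = goods balance + services balance + net primary income + net secondary income
Sum of the known components = 402
Net exports of services = CA - (known components) = 236 - 402 = -166

-166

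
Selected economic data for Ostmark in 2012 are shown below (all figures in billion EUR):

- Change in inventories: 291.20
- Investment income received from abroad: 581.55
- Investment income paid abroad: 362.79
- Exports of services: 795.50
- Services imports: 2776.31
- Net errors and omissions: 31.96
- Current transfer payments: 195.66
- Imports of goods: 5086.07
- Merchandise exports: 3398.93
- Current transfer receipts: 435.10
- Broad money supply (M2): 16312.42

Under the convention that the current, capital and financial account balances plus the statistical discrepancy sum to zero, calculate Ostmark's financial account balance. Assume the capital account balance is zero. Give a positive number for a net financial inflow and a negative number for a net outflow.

3177.79

Goods balance = 3398.93 - 5086.07 = -1687.14
Services balance = 795.50 - 2776.31 = -1980.81
Trade balance (goods + services) = -1687.14 + (-1980.81) = -3667.95
Net primary income = 581.55 - 362.79 = 218.76
Net secondary income = 435.10 - 195.66 = 239.44
Current account = -3667.95 + 218.76 + 239.44 = -3209.75
Financial account = -(-3209.75 + 31.96) = 3177.79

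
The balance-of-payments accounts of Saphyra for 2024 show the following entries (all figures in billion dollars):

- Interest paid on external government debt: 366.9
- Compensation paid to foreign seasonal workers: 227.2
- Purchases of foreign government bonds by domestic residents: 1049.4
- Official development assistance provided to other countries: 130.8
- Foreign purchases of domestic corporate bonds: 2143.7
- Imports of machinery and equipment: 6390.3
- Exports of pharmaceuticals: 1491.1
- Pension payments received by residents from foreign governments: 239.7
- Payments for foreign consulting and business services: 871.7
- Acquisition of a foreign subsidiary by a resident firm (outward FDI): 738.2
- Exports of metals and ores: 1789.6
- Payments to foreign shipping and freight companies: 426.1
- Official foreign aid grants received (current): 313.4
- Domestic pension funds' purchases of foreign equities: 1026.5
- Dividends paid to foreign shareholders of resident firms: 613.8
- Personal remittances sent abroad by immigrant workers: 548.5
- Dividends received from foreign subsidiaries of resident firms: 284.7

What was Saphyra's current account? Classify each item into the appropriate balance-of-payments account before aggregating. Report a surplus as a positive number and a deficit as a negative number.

Goods: 1491.1 - 6390.3 + 1789.6 = -3109.6
Services: -426.1 - 871.7 = -1297.8
Primary income: 284.7 - 227.2 - 613.8 - 366.9 = -923.2
Secondary income: -130.8 - 548.5 + 313.4 + 239.7 = -126.2
Current account = (-3109.6) + (-1297.8) + (-923.2) + (-126.2) = -5456.8
(Excluded from the current account — financial account: purchases of foreign government bonds by domestic residents 1049.4, foreign purchases of domestic corporate bonds 2143.7, acquisition of a foreign subsidiary by a resident firm (outward FDI) 738.2, domestic pension funds' purchases of foreign equities 1026.5.)

-5456.8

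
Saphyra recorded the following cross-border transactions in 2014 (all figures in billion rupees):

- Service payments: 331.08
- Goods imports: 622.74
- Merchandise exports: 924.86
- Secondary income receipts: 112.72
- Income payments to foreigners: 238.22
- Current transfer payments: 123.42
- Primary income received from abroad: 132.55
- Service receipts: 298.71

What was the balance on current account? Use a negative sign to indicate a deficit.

153.38

Goods balance = 924.86 - 622.74 = 302.12
Services balance = 298.71 - 331.08 = -32.37
Trade balance (goods + services) = 302.12 + (-32.37) = 269.75
Net primary income = 132.55 - 238.22 = -105.67
Net secondary income = 112.72 - 123.42 = -10.70
Current account = 269.75 + (-105.67) + (-10.70) = 153.38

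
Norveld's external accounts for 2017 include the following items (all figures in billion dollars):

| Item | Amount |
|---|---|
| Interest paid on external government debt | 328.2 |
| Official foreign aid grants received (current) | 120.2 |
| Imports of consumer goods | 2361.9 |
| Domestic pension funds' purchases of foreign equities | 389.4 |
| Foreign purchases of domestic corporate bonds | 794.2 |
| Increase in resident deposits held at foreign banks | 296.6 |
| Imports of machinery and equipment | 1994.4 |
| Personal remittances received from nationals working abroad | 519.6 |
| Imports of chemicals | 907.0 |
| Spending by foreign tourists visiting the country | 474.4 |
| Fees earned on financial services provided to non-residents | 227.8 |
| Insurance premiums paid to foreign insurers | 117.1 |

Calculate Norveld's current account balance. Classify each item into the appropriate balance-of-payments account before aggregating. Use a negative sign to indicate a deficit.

Goods: -2361.9 - 1994.4 - 907.0 = -5263.3
Services: 474.4 + 227.8 - 117.1 = 585.1
Primary income: -328.2
Secondary income: 519.6 + 120.2 = 639.8
Current account = (-5263.3) + 585.1 + (-328.2) + 639.8 = -4366.6
(Excluded from the current account — financial account: domestic pension funds' purchases of foreign equities 389.4, foreign purchases of domestic corporate bonds 794.2, increase in resident deposits held at foreign banks 296.6.)

-4366.6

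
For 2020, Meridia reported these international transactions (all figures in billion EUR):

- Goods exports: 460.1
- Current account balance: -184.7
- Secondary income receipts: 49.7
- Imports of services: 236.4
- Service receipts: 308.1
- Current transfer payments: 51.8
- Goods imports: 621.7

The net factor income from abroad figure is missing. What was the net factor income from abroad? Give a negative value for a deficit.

Current account = goods balance + services balance + net primary income + net secondary income
Sum of the known components = -92.0
Net factor income from abroad = CA - (known components) = -184.7 - (-92.0) = -92.7

-92.7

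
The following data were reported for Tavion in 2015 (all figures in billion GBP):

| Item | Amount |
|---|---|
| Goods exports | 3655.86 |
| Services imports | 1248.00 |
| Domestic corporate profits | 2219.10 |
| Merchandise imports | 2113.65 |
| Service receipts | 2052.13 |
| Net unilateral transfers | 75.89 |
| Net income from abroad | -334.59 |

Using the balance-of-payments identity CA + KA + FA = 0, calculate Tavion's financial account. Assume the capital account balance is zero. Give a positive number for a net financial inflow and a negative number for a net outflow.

-2087.64

Goods balance = 3655.86 - 2113.65 = 1542.21
Services balance = 2052.13 - 1248.00 = 804.13
Trade balance (goods + services) = 1542.21 + 804.13 = 2346.34
Net primary income = -334.59
Net secondary income = 75.89
Current account = 2346.34 + (-334.59) + 75.89 = 2087.64
Financial account = -(2087.64) = -2087.64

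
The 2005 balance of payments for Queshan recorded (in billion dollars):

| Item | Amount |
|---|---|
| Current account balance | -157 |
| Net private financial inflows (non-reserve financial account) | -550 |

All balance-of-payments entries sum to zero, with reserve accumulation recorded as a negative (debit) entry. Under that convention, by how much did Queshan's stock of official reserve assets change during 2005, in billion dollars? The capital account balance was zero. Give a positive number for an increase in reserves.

Official reserve transactions balance = -((-157) + (-550)) = 707
An accumulation of reserves is recorded as a debit (negative entry), so the change in the stock of reserves is the negative of that balance.
Change in official reserves = -(707) = -707

-707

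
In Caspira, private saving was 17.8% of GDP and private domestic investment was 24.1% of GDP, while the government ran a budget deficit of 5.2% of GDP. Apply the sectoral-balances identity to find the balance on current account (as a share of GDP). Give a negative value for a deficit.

By the sectoral-balances identity, CA = (S_private - I) + (T - G).
Private balance = 17.8 - 24.1 = -6.3
Government balance (T - G) = -5.2
CA = -6.3 + (-5.2) = -11.5

-11.5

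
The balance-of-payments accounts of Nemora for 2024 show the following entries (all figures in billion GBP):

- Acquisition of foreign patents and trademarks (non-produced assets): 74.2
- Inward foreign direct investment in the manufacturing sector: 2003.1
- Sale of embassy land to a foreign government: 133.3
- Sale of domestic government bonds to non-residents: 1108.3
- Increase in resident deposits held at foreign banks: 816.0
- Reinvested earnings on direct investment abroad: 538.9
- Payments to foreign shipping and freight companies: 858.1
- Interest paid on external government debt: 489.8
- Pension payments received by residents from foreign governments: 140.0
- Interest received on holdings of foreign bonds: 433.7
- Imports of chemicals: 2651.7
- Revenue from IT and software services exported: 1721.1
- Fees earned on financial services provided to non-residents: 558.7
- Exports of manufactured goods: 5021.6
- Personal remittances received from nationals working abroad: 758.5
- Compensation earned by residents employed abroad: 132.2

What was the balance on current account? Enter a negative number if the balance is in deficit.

5305.1

Goods: 5021.6 - 2651.7 = 2369.9
Services: -858.1 + 558.7 + 1721.1 = 1421.7
Primary income: 132.2 + 433.7 + 538.9 - 489.8 = 615.0
Secondary income: 140.0 + 758.5 = 898.5
Current account = 2369.9 + 1421.7 + 615.0 + 898.5 = 5305.1
(Excluded from the current account — capital account: acquisition of foreign patents and trademarks (non-produced assets) 74.2, sale of embassy land to a foreign government 133.3; financial account: inward foreign direct investment in the manufacturing sector 2003.1, sale of domestic government bonds to non-residents 1108.3, increase in resident deposits held at foreign banks 816.0.)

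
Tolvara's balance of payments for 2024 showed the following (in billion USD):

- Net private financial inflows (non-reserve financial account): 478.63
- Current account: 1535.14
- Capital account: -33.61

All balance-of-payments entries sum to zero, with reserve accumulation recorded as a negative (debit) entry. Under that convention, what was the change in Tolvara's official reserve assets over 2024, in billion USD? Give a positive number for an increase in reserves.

1980.16

Official reserve transactions balance = -(1535.14 + (-33.61) + 478.63) = -1980.16
An accumulation of reserves is recorded as a debit (negative entry), so the change in the stock of reserves is the negative of that balance.
Change in official reserves = -(-1980.16) = 1980.16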